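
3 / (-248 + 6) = -3 / 242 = -0.01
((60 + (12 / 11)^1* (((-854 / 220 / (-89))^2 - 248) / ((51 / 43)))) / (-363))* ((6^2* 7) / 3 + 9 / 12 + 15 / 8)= 15817849776813 / 394302627400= 40.12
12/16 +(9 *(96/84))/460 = 2487/3220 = 0.77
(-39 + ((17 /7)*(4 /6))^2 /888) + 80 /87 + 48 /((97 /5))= -9805083997 /275398326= -35.60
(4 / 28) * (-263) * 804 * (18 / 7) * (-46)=175082256 / 49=3573107.27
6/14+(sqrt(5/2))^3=3/7+5 * sqrt(10)/4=4.38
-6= -6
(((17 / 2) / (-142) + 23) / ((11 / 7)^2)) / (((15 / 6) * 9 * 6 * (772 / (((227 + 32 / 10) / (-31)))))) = -73487897 / 111023898480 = -0.00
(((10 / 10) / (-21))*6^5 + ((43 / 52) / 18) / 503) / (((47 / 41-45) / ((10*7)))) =250168477175 / 423256392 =591.06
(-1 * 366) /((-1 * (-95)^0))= 366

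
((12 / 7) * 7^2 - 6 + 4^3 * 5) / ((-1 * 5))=-398 / 5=-79.60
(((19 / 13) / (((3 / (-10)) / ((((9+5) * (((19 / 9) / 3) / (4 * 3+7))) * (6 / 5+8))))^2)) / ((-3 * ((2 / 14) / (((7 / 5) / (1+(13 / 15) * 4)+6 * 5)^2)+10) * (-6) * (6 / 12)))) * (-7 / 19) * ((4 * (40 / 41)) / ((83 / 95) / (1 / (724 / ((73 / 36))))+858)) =-0.01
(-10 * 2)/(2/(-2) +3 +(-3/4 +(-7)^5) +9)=80/67187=0.00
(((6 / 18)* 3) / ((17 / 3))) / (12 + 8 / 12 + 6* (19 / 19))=0.01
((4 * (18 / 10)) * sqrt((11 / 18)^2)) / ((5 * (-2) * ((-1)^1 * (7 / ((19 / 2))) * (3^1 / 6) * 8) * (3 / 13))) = 2717 / 4200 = 0.65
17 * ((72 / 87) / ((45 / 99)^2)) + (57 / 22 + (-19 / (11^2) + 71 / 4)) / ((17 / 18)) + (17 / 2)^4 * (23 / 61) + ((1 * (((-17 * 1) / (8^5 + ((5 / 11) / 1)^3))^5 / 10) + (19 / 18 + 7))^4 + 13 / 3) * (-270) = -46734884653136040195085660938388944382686169751376940430442181229356394597388535965827871241401672056497032004113142648160789080809563484740051 / 41137190825474985990650005791043670451645547598048573902821386454977705280338741045776195775082097164768456810068615966913133950296358000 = -1136073.80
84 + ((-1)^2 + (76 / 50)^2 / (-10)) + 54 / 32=4322823 / 50000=86.46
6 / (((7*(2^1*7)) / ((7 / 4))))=3 / 28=0.11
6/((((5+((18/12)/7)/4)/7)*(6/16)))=6272/283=22.16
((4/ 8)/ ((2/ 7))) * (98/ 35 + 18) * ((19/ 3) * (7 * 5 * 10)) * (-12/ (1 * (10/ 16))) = -1549184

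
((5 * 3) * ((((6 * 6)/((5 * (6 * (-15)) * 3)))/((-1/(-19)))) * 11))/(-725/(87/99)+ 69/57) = 3971/39130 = 0.10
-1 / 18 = -0.06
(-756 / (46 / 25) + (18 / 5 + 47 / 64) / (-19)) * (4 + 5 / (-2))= -9077037 / 14720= -616.65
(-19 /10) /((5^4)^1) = -19 /6250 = -0.00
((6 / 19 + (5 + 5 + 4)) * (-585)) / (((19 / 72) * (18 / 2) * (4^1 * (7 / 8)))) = -2545920 / 2527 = -1007.49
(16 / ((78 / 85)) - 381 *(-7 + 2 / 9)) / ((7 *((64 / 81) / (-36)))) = -24638013 / 1456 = -16921.71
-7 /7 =-1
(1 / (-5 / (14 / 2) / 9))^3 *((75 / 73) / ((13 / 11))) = -8251551 / 4745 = -1739.00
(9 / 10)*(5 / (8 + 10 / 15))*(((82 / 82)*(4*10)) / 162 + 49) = 3989 / 156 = 25.57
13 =13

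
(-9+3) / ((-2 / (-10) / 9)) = -270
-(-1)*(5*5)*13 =325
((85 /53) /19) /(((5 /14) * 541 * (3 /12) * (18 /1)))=476 /4903083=0.00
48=48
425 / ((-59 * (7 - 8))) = 425 / 59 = 7.20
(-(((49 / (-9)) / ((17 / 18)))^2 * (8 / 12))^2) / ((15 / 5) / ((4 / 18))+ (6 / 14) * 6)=-30.54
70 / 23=3.04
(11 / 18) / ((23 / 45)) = 55 / 46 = 1.20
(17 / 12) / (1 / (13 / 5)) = 221 / 60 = 3.68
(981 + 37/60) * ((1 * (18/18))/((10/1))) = 58897/600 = 98.16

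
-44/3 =-14.67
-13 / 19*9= -117 / 19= -6.16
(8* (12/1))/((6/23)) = 368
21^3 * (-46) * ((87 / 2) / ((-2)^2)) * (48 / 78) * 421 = -15603321762 / 13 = -1200255520.15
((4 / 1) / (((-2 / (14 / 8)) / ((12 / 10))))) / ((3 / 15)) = -21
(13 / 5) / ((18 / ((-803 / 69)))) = -10439 / 6210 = -1.68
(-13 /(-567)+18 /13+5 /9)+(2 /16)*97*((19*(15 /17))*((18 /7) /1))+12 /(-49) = 1839970127 /3508596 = 524.42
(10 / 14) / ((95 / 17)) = 0.13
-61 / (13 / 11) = -671 / 13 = -51.62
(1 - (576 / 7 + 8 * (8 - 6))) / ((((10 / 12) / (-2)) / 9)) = 73548 / 35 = 2101.37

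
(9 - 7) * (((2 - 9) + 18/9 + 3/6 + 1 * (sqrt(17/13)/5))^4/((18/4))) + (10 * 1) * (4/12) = 716425849/3802500 - 52786 * sqrt(221)/21125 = 151.26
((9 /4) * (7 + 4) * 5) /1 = 495 /4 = 123.75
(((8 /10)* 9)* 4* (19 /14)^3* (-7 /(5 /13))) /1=-1605006 /1225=-1310.21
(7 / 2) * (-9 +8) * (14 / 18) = -49 / 18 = -2.72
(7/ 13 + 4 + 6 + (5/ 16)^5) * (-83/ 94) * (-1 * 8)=11926729571/ 160169984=74.46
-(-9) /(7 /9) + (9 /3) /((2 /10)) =186 /7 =26.57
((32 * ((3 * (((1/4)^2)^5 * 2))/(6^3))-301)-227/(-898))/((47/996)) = -6373.28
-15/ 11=-1.36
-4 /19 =-0.21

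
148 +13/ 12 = 1789/ 12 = 149.08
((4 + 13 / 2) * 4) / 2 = 21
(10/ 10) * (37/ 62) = 37/ 62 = 0.60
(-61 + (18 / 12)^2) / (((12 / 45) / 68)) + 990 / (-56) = -209985 / 14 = -14998.93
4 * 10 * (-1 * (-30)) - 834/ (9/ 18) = -468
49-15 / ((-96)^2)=150523 / 3072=49.00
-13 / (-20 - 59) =13 / 79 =0.16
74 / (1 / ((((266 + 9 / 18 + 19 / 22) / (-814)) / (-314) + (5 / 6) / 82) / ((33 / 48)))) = 31009504 / 25702941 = 1.21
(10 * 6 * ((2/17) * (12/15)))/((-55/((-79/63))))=2528/19635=0.13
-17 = -17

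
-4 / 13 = -0.31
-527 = -527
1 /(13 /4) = 4 /13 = 0.31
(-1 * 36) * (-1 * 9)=324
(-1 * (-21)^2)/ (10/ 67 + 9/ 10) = -295470/ 703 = -420.30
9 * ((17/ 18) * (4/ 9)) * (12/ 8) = 17/ 3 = 5.67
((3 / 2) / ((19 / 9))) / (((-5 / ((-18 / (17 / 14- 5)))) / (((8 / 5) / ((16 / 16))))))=-27216 / 25175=-1.08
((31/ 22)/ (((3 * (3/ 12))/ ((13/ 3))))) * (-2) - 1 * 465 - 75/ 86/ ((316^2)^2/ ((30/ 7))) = -481.28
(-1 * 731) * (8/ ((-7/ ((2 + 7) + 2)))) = 9189.71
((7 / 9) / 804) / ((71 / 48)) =28 / 42813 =0.00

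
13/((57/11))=143/57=2.51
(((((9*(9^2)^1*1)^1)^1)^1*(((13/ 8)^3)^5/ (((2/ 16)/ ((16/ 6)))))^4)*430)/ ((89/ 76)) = 252368826755958504989380837224621146216105409101618183212468463487282765/ 1016200357206643435313499610248040537104515596288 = 248345540292542457154974.90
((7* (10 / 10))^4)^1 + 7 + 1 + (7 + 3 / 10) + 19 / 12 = 145073 / 60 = 2417.88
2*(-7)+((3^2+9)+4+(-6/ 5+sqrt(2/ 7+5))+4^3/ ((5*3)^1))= sqrt(259)/ 7+166/ 15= 13.37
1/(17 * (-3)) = -1/51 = -0.02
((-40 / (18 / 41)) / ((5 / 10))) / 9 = -1640 / 81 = -20.25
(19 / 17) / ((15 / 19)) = 361 / 255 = 1.42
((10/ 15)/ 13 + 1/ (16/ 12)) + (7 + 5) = 1997/ 156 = 12.80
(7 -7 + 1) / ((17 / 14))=14 / 17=0.82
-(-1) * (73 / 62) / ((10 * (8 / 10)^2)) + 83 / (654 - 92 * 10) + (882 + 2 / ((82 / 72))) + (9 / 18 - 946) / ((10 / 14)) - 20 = -24887022227 / 54093760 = -460.07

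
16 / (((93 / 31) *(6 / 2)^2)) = 16 / 27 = 0.59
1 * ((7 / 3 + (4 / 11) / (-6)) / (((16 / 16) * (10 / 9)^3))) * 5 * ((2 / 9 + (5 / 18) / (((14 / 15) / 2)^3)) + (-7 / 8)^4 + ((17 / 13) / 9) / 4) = 47638821843 / 1607237632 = 29.64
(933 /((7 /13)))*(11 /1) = 133419 /7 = 19059.86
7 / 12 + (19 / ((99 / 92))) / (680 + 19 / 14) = 2301397 / 3777444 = 0.61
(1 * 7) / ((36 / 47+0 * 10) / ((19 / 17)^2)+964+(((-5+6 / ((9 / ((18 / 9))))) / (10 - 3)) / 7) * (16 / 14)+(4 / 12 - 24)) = 40737767 / 5475510907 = 0.01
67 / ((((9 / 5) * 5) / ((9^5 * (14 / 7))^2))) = 103828691052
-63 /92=-0.68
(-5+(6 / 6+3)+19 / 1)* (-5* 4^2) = -1440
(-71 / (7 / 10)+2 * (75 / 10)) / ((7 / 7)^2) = -605 / 7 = -86.43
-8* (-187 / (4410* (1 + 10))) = 68 / 2205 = 0.03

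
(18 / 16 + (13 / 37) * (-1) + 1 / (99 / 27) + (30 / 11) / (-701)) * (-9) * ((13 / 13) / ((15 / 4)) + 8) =-221286711 / 2853070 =-77.56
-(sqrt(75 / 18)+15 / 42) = -5*sqrt(6) / 6 - 5 / 14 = -2.40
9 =9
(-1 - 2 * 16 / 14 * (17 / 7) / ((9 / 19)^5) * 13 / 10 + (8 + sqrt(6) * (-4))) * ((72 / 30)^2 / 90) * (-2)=64 * sqrt(6) / 125 + 68423583952 / 1808375625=39.09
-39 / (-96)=13 / 32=0.41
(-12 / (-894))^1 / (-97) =-2 / 14453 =-0.00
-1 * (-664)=664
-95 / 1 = -95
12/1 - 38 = -26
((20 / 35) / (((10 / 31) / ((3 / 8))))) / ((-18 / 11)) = -341 / 840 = -0.41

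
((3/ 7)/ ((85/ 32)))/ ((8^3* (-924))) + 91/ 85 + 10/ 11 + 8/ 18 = 752603/ 310464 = 2.42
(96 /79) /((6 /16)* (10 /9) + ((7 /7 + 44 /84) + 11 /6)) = 8064 /25043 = 0.32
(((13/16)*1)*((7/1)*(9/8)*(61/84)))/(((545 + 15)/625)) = 297375/57344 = 5.19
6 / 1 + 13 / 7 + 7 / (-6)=281 / 42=6.69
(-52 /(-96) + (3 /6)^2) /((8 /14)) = 133 /96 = 1.39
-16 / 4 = -4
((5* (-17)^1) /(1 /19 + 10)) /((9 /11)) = -17765 /1719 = -10.33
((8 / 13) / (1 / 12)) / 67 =96 / 871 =0.11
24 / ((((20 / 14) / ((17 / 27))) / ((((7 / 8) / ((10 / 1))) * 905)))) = 837.63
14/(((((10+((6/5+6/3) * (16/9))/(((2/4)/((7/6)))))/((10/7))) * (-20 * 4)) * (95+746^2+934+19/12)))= -405/21021736378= -0.00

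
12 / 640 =3 / 160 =0.02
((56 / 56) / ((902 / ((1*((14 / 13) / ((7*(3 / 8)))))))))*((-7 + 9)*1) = 0.00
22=22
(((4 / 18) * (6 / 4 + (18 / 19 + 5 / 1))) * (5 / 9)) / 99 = 1415 / 152361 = 0.01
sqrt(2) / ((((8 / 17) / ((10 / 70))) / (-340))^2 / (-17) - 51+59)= 35496425 *sqrt(2) / 283971204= 0.18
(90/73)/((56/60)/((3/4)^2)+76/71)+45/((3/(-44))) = -629859435/954986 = -659.55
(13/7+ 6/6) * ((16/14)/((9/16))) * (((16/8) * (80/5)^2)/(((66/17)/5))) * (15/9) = 278528000/43659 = 6379.62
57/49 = 1.16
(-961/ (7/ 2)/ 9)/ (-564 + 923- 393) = 961/ 1071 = 0.90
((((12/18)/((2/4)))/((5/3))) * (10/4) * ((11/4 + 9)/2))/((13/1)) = 0.90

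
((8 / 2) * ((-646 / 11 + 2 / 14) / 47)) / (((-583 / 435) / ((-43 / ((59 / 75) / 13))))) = -329075194500 / 124482743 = -2643.54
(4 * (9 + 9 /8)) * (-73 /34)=-5913 /68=-86.96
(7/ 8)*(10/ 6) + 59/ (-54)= 79/ 216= 0.37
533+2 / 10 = 2666 / 5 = 533.20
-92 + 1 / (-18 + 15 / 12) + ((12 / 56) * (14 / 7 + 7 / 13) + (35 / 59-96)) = -186.92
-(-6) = 6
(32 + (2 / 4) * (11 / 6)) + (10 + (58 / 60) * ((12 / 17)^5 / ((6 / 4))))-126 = -7068365641 / 85191420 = -82.97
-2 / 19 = -0.11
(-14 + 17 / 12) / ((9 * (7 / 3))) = -151 / 252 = -0.60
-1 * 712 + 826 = 114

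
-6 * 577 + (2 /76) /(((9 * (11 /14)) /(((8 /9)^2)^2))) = -42725347670 /12341241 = -3462.00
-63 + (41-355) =-377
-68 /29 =-2.34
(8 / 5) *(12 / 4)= 24 / 5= 4.80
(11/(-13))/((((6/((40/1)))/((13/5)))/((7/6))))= -154/9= -17.11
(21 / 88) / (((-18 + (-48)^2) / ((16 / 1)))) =7 / 4191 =0.00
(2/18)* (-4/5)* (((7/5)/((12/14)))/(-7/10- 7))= 28/1485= 0.02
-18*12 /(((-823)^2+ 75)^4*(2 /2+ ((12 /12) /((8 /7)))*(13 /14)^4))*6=-0.00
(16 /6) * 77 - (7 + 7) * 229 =-9002 /3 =-3000.67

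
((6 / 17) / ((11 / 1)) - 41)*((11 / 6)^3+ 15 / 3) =-18470671 / 40392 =-457.29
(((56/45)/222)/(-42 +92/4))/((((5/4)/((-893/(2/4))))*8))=1316/24975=0.05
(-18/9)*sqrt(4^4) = -32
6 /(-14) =-3 /7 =-0.43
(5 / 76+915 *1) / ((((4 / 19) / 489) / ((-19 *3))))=-1938427785 / 16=-121151736.56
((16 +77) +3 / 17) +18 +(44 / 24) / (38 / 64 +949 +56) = 182457922 / 1641129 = 111.18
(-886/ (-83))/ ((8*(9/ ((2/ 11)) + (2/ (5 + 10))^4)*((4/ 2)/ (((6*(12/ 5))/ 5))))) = 16147350/ 415988281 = 0.04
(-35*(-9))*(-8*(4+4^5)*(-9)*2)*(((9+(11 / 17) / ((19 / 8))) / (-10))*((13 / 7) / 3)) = -8645438880 / 323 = -26766064.64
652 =652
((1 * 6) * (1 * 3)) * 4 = 72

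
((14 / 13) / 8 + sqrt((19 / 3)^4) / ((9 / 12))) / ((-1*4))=-13.40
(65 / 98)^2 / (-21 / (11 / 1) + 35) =3575 / 268912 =0.01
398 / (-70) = -199 / 35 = -5.69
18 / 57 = 6 / 19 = 0.32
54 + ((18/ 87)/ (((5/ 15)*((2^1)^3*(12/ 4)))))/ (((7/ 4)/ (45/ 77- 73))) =827346/ 15631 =52.93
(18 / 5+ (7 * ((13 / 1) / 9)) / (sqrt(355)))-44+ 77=91 * sqrt(355) / 3195+ 183 / 5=37.14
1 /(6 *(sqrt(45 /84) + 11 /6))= 77 /712 - 3 *sqrt(105) /712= 0.06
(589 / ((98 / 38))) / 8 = 11191 / 392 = 28.55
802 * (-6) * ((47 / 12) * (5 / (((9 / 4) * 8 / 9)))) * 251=-11826492.50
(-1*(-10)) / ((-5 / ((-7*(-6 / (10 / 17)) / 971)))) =-714 / 4855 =-0.15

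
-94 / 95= -0.99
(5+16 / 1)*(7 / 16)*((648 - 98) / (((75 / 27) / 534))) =971412.75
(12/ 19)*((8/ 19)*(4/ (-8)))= -48/ 361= -0.13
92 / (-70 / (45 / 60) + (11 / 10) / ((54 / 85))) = -9936 / 9893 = -1.00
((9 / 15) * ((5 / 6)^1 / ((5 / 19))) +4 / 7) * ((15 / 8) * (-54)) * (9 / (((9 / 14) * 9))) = -1557 / 4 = -389.25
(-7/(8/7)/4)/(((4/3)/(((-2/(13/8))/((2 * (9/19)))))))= 931/624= 1.49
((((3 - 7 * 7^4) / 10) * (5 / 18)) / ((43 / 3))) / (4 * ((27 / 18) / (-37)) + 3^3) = -155437 / 128097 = -1.21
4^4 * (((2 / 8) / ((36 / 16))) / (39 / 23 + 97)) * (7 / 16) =1288 / 10215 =0.13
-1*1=-1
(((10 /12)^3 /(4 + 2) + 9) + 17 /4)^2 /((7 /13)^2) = 1031887129 /1679616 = 614.36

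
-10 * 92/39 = -920/39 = -23.59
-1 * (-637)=637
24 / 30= 4 / 5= 0.80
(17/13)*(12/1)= 204/13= 15.69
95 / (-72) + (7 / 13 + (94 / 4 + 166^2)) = 25813681 / 936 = 27578.72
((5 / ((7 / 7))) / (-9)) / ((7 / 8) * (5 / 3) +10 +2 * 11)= -40 / 2409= -0.02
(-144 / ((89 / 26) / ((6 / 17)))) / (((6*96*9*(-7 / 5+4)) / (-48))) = 80 / 1513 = 0.05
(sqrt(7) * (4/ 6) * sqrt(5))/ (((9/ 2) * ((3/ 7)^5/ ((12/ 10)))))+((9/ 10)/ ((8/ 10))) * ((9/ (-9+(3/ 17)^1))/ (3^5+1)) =-459/ 97600+134456 * sqrt(35)/ 10935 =72.74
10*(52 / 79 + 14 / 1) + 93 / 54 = 210889 / 1422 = 148.30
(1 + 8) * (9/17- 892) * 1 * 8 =-1091160/17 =-64185.88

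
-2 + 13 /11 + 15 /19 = -0.03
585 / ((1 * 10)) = 117 / 2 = 58.50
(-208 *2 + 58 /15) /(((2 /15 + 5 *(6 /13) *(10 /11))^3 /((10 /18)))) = -1129840479625 /54813569828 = -20.61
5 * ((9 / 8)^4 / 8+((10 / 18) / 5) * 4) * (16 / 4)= 950605 / 73728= 12.89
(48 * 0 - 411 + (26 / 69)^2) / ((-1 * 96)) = 1956095 / 457056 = 4.28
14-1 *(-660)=674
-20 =-20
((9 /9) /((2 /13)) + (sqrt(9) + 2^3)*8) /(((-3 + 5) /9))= 1701 /4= 425.25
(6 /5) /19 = 6 /95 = 0.06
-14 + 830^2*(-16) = -11022414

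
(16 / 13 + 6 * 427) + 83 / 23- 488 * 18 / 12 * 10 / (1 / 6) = -12364595 / 299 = -41353.16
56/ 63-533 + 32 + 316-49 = -2098/ 9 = -233.11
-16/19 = -0.84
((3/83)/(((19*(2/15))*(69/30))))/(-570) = -15/1378298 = -0.00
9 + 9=18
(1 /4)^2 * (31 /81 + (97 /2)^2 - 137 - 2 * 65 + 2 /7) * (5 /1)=23654315 /36288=651.85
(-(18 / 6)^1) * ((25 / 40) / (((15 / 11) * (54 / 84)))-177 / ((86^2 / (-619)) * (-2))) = 20.08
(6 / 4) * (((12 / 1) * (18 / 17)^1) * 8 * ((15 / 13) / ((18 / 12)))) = 25920 / 221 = 117.29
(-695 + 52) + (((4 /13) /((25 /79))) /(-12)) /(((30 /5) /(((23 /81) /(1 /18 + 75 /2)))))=-11442636917 /17795700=-643.00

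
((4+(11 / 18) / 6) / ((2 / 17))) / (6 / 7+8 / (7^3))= 39.60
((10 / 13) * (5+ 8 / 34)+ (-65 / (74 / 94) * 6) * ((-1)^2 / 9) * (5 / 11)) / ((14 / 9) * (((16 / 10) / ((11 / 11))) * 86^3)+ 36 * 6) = -21243225 / 1602135784106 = -0.00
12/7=1.71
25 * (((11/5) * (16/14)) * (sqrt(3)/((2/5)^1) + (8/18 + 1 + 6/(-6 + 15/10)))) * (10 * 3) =4400/21 + 33000 * sqrt(3)/7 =8374.91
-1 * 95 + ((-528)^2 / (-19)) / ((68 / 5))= -379165 / 323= -1173.89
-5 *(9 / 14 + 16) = -1165 / 14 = -83.21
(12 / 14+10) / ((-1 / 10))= -760 / 7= -108.57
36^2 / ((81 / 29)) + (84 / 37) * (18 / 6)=17420 / 37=470.81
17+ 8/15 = 263/15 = 17.53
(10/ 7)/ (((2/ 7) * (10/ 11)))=11/ 2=5.50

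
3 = 3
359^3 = 46268279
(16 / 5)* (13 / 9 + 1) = 352 / 45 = 7.82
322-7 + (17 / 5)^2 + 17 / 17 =8189 / 25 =327.56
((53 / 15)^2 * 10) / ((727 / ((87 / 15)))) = 162922 / 163575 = 1.00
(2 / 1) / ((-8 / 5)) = -5 / 4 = -1.25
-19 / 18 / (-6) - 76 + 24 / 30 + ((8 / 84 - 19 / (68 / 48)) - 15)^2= 5557808267 / 7646940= 726.80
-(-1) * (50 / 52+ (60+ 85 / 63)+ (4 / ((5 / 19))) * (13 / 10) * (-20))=-2726363 / 8190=-332.89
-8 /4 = -2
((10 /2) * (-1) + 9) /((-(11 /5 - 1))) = -10 /3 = -3.33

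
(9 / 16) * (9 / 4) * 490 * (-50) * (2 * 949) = -470822625 / 8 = -58852828.12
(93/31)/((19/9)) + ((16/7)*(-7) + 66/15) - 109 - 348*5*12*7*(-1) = 13873878/95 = 146040.82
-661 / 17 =-38.88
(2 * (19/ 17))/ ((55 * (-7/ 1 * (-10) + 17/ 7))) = 266/ 474045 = 0.00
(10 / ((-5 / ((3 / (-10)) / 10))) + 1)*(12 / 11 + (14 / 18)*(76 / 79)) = 1.95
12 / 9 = 4 / 3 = 1.33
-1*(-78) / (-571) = -78 / 571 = -0.14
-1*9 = -9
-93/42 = -31/14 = -2.21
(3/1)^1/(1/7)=21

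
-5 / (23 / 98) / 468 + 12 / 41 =54539 / 220662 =0.25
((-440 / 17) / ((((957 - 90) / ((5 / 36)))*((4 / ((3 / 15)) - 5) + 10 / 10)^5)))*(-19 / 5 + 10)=-1705 / 69547327488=-0.00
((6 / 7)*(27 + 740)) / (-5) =-4602 / 35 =-131.49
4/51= 0.08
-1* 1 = -1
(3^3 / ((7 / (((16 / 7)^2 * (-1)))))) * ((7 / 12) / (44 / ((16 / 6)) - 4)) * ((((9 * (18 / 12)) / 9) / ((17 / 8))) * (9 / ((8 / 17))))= -15552 / 1225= -12.70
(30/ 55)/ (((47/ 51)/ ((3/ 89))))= 0.02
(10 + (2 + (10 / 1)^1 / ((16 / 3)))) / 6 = 37 / 16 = 2.31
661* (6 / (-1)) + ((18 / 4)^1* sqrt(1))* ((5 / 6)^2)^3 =-41103863 / 10368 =-3964.49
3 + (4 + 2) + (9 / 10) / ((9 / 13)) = 10.30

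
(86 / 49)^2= 7396 / 2401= 3.08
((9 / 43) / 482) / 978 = 3 / 6756676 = 0.00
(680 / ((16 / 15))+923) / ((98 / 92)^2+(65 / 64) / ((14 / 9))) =739652032 / 847289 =872.96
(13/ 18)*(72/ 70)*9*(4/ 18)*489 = 25428/ 35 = 726.51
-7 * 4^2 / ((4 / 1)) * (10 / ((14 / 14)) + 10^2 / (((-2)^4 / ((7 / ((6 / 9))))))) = -4235 / 2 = -2117.50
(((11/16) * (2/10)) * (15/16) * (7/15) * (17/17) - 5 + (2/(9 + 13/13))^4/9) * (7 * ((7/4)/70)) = -49791833/57600000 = -0.86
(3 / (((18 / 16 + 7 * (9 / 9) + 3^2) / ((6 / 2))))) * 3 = 216 / 137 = 1.58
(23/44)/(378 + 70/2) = 0.00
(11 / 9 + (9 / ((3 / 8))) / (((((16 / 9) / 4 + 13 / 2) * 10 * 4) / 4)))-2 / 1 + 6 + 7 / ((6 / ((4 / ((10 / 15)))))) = 70694 / 5625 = 12.57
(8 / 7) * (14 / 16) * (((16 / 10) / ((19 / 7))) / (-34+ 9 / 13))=-0.02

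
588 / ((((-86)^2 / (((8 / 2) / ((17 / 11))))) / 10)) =64680 / 31433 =2.06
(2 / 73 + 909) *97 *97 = 624371831 / 73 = 8553038.78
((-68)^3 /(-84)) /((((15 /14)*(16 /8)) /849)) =22246064 /15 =1483070.93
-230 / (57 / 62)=-14260 / 57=-250.18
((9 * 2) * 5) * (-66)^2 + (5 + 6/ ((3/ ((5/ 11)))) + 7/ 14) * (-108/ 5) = 21554586/ 55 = 391901.56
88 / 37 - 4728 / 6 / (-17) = 30652 / 629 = 48.73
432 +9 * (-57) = -81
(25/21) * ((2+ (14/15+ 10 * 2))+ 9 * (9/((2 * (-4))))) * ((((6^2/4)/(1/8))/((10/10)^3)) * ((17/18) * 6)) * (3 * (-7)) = -130645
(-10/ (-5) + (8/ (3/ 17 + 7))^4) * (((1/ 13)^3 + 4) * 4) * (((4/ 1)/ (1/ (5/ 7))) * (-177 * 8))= -48858015933999360/ 212935188739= -229450.17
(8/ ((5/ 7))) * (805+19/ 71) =3201744/ 355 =9019.00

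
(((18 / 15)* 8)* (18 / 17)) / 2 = 432 / 85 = 5.08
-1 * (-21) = 21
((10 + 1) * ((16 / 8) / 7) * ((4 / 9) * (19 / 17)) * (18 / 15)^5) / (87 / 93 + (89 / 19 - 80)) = -425437056 / 8145921875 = -0.05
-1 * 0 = 0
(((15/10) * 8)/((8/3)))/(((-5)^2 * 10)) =9/500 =0.02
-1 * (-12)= 12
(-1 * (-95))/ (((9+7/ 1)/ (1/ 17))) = 95/ 272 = 0.35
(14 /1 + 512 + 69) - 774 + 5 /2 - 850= -2053 /2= -1026.50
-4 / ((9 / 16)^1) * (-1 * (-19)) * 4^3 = -77824 / 9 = -8647.11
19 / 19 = 1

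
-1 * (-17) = 17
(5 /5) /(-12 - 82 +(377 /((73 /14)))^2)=5329 /27356358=0.00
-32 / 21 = -1.52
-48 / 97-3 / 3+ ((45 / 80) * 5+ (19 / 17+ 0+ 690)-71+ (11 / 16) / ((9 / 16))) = 147853765 / 237456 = 622.66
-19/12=-1.58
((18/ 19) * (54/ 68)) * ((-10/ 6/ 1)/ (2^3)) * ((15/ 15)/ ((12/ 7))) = -945/ 10336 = -0.09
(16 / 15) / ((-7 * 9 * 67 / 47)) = -752 / 63315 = -0.01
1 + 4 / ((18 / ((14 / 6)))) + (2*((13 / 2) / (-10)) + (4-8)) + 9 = 1409 / 270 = 5.22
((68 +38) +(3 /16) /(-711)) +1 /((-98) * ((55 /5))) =216649693 /2043888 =106.00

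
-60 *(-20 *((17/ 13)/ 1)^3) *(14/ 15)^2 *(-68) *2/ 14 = -149669632/ 6591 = -22708.18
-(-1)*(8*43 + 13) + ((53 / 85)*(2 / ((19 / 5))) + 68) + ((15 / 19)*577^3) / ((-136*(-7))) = 2889193831 / 18088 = 159729.87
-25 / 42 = -0.60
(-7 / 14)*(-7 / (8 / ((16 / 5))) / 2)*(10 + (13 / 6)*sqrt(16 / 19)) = 91*sqrt(19) / 285 + 7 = 8.39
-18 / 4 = -9 / 2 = -4.50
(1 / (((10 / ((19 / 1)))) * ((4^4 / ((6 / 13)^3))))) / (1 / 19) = 9747 / 703040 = 0.01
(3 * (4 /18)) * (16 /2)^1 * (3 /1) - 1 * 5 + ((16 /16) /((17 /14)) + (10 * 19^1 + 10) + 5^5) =56726 /17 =3336.82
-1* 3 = -3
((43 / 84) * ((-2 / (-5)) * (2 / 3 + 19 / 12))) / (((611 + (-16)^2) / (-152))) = -0.08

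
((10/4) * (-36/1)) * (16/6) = -240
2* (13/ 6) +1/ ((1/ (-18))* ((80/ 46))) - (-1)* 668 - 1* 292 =22199/ 60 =369.98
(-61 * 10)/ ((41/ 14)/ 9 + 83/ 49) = -538020/ 1781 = -302.09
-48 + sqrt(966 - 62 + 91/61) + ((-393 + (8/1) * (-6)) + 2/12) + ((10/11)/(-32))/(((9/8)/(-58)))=-96499/198 + sqrt(3369335)/61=-457.28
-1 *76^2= -5776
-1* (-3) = 3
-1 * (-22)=22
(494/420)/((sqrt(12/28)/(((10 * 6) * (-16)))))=-7904 * sqrt(21)/21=-1724.79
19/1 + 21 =40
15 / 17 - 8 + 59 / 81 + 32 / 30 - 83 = -608101 / 6885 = -88.32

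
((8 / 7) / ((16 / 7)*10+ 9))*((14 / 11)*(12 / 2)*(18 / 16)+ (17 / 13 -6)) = 20 / 143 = 0.14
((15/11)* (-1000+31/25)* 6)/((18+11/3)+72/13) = -17528238/58355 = -300.37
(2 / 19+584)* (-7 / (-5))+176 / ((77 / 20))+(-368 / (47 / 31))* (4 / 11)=266517154 / 343805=775.20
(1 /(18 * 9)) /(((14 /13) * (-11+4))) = -13 /15876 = -0.00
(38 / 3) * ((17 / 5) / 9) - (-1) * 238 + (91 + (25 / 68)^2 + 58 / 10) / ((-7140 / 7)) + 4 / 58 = 1494183914039 / 6155006400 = 242.76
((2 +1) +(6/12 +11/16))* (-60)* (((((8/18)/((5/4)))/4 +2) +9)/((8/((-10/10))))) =348.26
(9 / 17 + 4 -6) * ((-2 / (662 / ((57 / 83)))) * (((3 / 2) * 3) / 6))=4275 / 1868164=0.00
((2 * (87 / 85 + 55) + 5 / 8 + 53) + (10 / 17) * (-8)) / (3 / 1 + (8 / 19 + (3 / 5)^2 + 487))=10398415 / 31704456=0.33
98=98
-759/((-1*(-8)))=-759/8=-94.88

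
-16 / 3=-5.33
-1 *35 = -35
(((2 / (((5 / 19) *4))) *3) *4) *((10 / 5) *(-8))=-1824 / 5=-364.80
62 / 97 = 0.64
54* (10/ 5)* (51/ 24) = 459/ 2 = 229.50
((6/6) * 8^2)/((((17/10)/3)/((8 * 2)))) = 30720/17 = 1807.06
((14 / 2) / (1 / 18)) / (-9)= -14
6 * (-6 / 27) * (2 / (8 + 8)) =-1 / 6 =-0.17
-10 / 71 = -0.14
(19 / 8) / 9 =19 / 72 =0.26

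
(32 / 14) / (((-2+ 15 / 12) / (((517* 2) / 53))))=-66176 / 1113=-59.46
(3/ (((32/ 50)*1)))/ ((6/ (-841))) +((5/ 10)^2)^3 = -42049/ 64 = -657.02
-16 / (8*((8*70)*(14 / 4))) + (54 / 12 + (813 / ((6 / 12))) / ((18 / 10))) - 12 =2633747 / 2940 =895.83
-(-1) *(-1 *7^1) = -7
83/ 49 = 1.69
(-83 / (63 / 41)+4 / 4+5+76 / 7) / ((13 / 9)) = -2341 / 91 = -25.73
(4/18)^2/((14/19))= 38/567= 0.07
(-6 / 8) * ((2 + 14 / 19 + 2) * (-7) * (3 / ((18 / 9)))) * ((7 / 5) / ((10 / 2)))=3969 / 380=10.44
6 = 6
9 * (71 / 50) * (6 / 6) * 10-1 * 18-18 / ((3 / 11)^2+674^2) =6035418891 / 54967405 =109.80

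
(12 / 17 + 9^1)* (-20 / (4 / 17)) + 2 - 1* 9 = -832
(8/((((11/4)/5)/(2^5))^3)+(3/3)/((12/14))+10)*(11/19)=12583001177/13794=912208.29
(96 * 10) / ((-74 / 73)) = -35040 / 37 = -947.03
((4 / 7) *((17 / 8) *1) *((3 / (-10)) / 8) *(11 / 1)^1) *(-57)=31977 / 1120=28.55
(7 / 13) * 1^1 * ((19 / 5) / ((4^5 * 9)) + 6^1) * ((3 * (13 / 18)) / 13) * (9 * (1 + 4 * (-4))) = -1935493 / 26624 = -72.70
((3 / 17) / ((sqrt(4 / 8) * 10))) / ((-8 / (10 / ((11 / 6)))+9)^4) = 30375 * sqrt(2) / 5543610274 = 0.00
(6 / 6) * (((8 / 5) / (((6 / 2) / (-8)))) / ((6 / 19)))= -13.51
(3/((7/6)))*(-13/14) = -117/49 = -2.39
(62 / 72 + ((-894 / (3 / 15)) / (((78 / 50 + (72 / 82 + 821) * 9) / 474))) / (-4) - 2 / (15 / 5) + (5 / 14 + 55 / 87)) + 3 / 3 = 340734183343 / 4618305216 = 73.78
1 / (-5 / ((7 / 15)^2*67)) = -3283 / 1125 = -2.92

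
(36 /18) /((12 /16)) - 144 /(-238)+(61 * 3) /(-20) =-41971 /7140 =-5.88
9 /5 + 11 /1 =64 /5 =12.80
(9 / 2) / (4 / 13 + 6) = 117 / 164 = 0.71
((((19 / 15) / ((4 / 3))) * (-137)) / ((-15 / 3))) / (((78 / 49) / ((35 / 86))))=892829 / 134160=6.65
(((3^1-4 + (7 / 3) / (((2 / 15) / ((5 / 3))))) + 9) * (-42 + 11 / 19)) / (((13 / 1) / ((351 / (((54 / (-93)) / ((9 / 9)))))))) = 5440531 / 76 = 71585.93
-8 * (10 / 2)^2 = -200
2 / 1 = 2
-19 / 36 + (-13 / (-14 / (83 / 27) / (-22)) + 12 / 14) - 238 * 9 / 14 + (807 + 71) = 500873 / 756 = 662.53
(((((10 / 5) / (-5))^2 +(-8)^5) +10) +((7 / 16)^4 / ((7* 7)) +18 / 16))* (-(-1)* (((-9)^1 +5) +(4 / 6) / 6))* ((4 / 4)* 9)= 375680204417 / 327680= 1146485.00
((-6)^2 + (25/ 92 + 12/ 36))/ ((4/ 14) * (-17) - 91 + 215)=70721/ 230184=0.31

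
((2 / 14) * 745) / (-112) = -745 / 784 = -0.95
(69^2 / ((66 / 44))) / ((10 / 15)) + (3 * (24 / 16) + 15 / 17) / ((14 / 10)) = 1134033 / 238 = 4764.84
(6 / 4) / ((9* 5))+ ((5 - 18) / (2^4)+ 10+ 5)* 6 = 10219 / 120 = 85.16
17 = 17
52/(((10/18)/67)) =31356/5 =6271.20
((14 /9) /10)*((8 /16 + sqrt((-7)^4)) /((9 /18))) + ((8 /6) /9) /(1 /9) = 251 /15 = 16.73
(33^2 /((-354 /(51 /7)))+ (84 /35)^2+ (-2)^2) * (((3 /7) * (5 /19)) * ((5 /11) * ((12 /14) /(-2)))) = 2351529 /8459066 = 0.28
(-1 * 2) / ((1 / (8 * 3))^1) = -48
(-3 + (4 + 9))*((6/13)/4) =15/13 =1.15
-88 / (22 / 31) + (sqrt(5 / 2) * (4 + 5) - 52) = -176 + 9 * sqrt(10) / 2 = -161.77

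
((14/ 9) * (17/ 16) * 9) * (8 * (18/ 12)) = 357/ 2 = 178.50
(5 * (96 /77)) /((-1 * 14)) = -240 /539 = -0.45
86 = 86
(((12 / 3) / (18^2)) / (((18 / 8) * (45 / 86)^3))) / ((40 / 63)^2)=3895843 / 41006250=0.10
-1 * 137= -137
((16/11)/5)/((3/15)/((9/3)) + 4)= 48/671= 0.07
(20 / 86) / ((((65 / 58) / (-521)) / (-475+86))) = 23509604 / 559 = 42056.54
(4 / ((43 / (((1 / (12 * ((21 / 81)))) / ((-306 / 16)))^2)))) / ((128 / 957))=957 / 4871384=0.00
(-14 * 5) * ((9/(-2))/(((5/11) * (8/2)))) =693/4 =173.25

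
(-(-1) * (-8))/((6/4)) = -16/3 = -5.33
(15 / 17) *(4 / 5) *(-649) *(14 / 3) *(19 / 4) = -172634 / 17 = -10154.94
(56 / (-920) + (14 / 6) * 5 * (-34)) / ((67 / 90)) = -821226 / 1541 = -532.92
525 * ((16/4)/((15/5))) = 700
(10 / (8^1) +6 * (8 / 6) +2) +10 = 85 / 4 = 21.25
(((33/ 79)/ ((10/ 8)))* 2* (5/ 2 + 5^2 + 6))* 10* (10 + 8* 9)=1450416/ 79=18359.70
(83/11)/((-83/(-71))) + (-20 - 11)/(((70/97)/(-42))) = 99586/55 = 1810.65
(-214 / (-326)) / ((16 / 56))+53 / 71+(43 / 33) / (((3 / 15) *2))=6.30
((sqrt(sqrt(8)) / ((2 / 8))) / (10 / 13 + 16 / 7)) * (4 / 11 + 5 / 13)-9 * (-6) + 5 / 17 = 1498 * 2^(3 / 4) / 1529 + 923 / 17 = 55.94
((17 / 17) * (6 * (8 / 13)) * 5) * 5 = 1200 / 13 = 92.31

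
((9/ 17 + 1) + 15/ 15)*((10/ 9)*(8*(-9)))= -3440/ 17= -202.35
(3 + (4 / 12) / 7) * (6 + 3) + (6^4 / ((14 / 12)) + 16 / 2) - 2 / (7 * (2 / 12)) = 8012 / 7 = 1144.57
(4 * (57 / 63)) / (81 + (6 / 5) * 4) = 380 / 9009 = 0.04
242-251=-9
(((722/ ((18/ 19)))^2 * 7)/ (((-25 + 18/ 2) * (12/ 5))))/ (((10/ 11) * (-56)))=517504691/ 248832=2079.74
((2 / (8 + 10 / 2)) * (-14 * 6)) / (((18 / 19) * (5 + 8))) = -532 / 507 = -1.05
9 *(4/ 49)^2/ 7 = 0.01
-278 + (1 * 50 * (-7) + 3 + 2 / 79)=-49373 / 79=-624.97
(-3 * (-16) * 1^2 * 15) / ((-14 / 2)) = -720 / 7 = -102.86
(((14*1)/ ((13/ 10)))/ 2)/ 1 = 70/ 13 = 5.38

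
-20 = -20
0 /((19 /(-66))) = 0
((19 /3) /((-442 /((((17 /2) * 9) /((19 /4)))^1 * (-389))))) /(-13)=-6.91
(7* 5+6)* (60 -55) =205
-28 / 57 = -0.49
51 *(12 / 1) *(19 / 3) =3876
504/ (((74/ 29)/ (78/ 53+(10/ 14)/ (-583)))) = 6265044/ 21571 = 290.44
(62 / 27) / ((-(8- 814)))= 1 / 351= 0.00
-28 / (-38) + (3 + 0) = 71 / 19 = 3.74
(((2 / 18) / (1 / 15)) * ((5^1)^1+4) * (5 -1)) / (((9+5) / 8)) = 240 / 7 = 34.29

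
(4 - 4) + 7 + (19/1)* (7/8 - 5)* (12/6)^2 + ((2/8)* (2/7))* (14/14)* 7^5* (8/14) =379.50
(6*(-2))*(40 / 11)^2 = -158.68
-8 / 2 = -4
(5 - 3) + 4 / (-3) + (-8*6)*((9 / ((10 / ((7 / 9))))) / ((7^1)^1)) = -62 / 15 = -4.13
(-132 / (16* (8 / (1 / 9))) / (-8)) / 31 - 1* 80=-1904629 / 23808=-80.00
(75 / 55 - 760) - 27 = -8642 / 11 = -785.64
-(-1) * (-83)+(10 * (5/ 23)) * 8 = -1509/ 23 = -65.61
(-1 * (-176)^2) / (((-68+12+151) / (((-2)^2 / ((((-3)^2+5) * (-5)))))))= 61952 / 3325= 18.63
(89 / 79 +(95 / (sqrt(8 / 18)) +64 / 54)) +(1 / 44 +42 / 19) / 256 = 66109993447 / 456496128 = 144.82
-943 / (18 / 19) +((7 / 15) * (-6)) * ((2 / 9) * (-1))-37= -30953 / 30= -1031.77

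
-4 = -4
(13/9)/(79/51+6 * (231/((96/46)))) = 1768/814785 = 0.00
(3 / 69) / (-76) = -1 / 1748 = -0.00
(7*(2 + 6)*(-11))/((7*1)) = -88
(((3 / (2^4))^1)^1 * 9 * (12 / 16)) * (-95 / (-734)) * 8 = 7695 / 5872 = 1.31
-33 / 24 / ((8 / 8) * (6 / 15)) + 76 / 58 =-987 / 464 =-2.13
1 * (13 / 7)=13 / 7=1.86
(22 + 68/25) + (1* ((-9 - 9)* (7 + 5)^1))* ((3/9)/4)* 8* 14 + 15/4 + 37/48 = -2384111/1200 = -1986.76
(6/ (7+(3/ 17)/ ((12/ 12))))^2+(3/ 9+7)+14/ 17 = 1680587/ 189771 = 8.86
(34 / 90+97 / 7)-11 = 3.23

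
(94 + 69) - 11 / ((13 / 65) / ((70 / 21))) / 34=157.61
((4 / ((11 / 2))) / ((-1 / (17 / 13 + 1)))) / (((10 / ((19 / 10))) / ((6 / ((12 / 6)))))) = -684 / 715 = -0.96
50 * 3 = 150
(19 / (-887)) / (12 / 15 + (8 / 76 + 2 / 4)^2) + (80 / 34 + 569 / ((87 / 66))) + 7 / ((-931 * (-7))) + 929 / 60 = 4402714948607389 / 9795257179260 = 449.47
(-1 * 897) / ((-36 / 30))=747.50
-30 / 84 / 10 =-1 / 28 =-0.04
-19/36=-0.53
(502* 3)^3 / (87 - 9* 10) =-1138554072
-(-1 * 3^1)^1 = 3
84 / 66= 1.27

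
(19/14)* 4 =38/7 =5.43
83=83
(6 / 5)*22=132 / 5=26.40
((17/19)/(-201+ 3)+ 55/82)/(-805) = -51379/62082405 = -0.00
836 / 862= 0.97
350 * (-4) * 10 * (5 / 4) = -17500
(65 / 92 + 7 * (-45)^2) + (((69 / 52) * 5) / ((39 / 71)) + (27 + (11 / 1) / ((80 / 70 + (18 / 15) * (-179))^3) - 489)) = 22310438823200495977 / 1625439925541224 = 13725.78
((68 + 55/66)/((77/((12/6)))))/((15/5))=59/99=0.60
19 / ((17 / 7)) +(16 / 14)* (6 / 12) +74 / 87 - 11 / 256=9.20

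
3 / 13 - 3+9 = 6.23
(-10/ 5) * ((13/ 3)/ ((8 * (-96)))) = 13/ 1152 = 0.01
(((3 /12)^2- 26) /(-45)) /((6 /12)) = 83 /72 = 1.15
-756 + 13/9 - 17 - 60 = -7484/9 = -831.56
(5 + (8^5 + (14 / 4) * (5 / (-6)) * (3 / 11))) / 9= 480659 / 132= 3641.36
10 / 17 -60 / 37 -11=-7569 / 629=-12.03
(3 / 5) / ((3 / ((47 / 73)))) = 47 / 365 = 0.13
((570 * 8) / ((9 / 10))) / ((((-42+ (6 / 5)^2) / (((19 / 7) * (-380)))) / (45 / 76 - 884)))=-1211858950000 / 10647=-113821635.20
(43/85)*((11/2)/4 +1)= 817/680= 1.20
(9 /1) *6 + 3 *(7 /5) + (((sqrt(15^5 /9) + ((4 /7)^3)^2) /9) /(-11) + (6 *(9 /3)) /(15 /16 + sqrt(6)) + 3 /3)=-25 *sqrt(15) /33 + 1536 *sqrt(6) /437 + 1422726054392 /25449243435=61.58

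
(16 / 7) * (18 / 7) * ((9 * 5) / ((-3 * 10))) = -432 / 49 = -8.82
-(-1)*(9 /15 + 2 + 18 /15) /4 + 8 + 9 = 359 /20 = 17.95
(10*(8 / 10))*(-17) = -136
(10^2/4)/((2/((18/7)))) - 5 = 190/7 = 27.14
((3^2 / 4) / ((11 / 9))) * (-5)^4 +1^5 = 50669 / 44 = 1151.57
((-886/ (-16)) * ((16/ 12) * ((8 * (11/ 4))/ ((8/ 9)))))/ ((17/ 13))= 190047/ 136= 1397.40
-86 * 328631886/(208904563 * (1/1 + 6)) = -28262342196/1462331941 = -19.33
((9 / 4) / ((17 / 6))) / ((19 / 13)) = 0.54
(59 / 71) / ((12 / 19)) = 1121 / 852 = 1.32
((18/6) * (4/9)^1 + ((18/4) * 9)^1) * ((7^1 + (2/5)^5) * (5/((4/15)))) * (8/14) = 5498657/1750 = 3142.09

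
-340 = -340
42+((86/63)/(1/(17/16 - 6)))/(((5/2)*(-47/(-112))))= 75242/2115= 35.58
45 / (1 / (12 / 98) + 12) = 270 / 121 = 2.23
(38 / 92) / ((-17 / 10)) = -95 / 391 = -0.24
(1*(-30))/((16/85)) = -159.38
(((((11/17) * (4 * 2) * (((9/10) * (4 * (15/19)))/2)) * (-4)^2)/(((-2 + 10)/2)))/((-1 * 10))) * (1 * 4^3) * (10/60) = -50688/1615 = -31.39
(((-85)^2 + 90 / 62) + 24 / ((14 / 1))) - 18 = 1564606 / 217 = 7210.17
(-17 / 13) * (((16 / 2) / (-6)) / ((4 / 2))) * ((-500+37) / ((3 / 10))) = -157420 / 117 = -1345.47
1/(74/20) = 10/37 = 0.27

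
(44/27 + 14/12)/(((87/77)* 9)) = 11627/42282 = 0.27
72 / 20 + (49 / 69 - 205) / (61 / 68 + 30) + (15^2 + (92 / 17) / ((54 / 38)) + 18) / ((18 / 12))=53740622668 / 332703855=161.53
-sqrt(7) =-2.65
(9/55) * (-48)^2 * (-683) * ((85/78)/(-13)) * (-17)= -682169472/1859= -366955.07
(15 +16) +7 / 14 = 63 / 2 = 31.50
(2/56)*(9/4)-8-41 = -5479/112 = -48.92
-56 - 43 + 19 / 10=-971 / 10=-97.10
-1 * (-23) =23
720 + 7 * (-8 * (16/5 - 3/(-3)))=2424/5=484.80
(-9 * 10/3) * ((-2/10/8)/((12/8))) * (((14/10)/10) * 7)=49/100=0.49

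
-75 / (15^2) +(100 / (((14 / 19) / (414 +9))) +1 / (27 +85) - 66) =19266515 / 336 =57340.82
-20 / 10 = -2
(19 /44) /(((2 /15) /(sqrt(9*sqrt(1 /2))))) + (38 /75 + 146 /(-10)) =-1057 /75 + 855*2^(3 /4) /176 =-5.92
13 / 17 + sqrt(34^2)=34.76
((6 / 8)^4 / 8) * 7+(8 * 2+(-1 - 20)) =-9673 / 2048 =-4.72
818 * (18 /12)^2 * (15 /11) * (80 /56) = 276075 /77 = 3585.39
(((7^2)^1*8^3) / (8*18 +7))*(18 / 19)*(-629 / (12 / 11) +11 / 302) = -39314263296 / 433219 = -90749.17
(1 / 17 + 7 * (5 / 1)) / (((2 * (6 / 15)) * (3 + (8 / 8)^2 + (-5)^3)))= -745 / 2057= -0.36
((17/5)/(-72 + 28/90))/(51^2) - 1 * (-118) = 118.00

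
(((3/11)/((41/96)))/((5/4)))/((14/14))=1152/2255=0.51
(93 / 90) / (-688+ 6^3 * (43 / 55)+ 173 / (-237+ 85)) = -25916 / 13048257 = -0.00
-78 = -78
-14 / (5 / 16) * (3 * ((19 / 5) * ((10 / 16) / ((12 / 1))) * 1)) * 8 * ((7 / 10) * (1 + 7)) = -29792 / 25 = -1191.68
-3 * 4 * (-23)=276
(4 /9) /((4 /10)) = 10 /9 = 1.11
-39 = -39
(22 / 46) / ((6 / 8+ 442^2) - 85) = 0.00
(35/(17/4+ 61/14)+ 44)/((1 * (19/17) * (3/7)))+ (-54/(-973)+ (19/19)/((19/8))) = 1347646238/13366101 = 100.83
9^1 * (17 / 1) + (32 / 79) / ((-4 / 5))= 12047 / 79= 152.49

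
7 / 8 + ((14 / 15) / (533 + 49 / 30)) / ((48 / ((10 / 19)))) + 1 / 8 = 1828481 / 1828446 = 1.00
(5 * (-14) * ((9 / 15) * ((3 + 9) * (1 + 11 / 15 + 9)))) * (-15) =81144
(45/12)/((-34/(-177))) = 2655/136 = 19.52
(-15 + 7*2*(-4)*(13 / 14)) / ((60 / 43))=-2881 / 60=-48.02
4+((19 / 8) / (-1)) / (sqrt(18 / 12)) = 4 - 19*sqrt(6) / 24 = 2.06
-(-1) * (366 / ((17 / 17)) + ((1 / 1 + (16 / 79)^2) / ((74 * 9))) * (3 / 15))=7606412477 / 20782530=366.00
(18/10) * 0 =0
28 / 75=0.37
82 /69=1.19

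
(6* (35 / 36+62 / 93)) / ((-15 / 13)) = -767 / 90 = -8.52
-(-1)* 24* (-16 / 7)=-384 / 7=-54.86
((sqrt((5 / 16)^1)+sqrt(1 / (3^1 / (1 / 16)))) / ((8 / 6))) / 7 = 0.08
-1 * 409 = -409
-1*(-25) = 25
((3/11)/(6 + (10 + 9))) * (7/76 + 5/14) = 717/146300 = 0.00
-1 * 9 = -9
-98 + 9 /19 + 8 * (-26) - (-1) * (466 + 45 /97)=160.94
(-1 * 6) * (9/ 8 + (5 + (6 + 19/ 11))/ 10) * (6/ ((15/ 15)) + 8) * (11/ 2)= -4431/ 4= -1107.75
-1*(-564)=564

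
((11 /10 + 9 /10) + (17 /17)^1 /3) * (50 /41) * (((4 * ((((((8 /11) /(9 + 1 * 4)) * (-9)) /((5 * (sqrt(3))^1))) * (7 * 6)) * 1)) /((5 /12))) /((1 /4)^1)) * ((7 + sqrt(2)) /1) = 903168 * sqrt(3) * (-7 - sqrt(2)) /5863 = -2245.03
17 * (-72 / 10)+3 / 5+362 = 1201 / 5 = 240.20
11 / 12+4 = 59 / 12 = 4.92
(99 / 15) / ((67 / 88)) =2904 / 335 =8.67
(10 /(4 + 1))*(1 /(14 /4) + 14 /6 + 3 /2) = 173 /21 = 8.24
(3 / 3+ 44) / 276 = 15 / 92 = 0.16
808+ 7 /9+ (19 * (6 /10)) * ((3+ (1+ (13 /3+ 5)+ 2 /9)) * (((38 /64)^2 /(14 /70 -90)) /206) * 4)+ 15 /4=86576088611 /106553088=812.52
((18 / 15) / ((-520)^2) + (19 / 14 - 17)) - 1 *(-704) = 3257306021 / 4732000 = 688.36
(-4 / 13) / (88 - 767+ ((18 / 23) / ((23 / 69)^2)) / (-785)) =72220 / 159373591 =0.00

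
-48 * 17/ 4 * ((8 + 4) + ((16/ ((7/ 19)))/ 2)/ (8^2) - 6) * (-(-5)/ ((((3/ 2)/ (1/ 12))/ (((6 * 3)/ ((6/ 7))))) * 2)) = -30175/ 8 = -3771.88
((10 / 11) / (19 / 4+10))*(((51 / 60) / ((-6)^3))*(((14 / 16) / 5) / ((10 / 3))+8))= -54757 / 28036800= -0.00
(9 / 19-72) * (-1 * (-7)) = -9513 / 19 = -500.68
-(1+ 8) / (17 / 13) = -117 / 17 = -6.88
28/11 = 2.55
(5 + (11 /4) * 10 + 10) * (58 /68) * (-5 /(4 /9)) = -407.81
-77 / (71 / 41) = -44.46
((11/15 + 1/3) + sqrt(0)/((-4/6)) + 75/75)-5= -44/15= -2.93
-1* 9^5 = -59049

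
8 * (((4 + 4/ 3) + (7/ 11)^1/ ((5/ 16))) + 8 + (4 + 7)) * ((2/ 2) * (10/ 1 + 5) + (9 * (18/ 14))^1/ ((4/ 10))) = 713564/ 77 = 9267.06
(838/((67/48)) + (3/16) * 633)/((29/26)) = 10020621/15544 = 644.66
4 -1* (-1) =5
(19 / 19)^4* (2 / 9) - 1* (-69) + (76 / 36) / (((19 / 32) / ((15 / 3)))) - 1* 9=78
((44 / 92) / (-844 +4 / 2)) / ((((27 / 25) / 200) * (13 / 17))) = -467500 / 3398733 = -0.14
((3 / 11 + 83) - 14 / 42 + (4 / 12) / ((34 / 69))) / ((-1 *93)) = -93817 / 104346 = -0.90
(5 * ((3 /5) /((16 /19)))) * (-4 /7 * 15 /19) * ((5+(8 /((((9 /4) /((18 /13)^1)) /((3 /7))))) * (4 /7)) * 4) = -177885 /4459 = -39.89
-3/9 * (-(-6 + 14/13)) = -64/39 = -1.64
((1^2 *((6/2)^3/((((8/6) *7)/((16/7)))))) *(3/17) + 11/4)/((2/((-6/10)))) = -1.18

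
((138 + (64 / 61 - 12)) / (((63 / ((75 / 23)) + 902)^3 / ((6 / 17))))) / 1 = 23437500 / 408760183402699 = 0.00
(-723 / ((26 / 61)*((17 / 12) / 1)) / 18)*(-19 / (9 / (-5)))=-1396595 / 1989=-702.16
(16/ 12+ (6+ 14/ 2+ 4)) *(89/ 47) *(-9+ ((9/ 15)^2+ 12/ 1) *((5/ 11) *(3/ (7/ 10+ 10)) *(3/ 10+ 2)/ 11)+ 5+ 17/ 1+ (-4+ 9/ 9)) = 59511719/ 165957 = 358.60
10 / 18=5 / 9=0.56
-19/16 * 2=-19/8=-2.38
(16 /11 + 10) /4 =63 /22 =2.86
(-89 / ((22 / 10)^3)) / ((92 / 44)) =-11125 / 2783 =-4.00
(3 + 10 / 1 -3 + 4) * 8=112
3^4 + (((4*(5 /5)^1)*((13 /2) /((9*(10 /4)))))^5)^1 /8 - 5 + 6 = 15178831754 /184528125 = 82.26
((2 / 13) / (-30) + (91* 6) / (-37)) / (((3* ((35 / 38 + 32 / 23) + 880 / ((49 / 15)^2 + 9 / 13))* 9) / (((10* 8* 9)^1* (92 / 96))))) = -71162681445932 / 15044465462013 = -4.73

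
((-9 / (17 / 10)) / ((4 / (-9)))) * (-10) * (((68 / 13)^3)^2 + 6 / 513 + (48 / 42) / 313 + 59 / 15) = -2440355.98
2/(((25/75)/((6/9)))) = 4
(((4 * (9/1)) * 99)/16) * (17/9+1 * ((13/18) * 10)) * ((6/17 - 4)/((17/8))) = -1006632/289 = -3483.16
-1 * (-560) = 560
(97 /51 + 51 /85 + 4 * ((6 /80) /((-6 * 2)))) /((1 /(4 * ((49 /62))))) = 7987 /1020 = 7.83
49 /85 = 0.58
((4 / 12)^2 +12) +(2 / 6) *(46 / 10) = 614 / 45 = 13.64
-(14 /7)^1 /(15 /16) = -32 /15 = -2.13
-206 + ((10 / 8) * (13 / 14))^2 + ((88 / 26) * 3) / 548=-1142926283 / 5585216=-204.63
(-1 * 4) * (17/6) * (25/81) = -3.50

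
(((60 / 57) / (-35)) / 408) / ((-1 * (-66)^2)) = 1 / 59093496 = 0.00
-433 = -433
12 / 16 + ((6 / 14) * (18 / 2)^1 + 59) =1781 / 28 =63.61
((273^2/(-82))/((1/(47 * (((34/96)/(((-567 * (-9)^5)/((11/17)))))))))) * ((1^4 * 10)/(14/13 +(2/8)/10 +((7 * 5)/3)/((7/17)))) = -4229225/42575864274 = -0.00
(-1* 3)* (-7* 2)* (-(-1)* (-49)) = -2058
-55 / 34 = -1.62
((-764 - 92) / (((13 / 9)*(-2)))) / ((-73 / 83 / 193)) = -61705188 / 949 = -65021.27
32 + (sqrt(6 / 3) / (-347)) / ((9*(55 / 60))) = 32 - 4*sqrt(2) / 11451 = 32.00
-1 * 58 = -58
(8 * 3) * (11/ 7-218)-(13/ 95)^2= -328150183/ 63175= -5194.30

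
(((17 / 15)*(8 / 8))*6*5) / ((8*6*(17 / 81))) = 27 / 8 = 3.38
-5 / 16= -0.31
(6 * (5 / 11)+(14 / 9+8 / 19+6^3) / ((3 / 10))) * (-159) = -115961.24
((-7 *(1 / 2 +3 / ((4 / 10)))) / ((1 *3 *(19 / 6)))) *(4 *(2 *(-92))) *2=164864 / 19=8677.05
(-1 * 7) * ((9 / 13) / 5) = -63 / 65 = -0.97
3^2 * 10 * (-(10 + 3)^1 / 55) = -234 / 11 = -21.27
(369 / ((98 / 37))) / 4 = 13653 / 392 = 34.83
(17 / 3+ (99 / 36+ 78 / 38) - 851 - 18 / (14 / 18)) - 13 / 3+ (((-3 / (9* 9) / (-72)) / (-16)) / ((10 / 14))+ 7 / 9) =-867.23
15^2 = 225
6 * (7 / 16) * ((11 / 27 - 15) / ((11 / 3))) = -1379 / 132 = -10.45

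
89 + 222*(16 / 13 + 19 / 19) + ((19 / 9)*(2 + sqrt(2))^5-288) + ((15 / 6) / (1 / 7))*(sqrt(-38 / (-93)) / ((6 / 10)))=175*sqrt(3534) / 558 + 3116*sqrt(2) / 9 + 91963 / 117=1294.28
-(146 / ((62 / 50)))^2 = -13322500 / 961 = -13863.16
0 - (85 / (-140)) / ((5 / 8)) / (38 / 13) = 221 / 665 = 0.33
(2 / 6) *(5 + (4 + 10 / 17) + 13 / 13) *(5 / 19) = 300 / 323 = 0.93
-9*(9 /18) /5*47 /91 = -423 /910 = -0.46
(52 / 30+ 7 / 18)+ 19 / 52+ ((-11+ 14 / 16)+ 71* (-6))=-2029423 / 4680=-433.64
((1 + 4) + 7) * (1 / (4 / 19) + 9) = 165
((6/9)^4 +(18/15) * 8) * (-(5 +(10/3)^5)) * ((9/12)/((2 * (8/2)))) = -2510132/6561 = -382.58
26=26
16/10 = 8/5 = 1.60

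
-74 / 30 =-37 / 15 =-2.47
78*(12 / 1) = 936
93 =93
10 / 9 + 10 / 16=125 / 72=1.74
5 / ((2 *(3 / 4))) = 10 / 3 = 3.33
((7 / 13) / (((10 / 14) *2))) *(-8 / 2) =-98 / 65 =-1.51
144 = 144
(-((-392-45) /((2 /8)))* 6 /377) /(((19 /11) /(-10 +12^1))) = 12144 /377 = 32.21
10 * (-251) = -2510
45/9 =5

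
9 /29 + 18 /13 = 639 /377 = 1.69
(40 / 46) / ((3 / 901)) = 18020 / 69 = 261.16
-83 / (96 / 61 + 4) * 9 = -45567 / 340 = -134.02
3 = 3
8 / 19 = 0.42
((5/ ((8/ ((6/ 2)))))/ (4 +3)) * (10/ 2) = 75/ 56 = 1.34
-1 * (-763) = 763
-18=-18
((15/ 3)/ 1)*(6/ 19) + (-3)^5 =-4587/ 19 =-241.42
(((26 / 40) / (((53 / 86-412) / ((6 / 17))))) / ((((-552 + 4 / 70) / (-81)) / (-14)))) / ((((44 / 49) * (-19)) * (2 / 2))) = -2787561 / 41509457396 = -0.00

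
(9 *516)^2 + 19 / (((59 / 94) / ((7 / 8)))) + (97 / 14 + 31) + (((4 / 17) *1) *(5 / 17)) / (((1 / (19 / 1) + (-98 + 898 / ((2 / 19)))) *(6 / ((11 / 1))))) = 1237352044314532423 / 57373000188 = 21566800.42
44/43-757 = -32507/43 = -755.98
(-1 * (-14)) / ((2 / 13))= 91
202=202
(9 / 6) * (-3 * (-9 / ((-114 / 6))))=-81 / 38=-2.13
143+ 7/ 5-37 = 537/ 5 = 107.40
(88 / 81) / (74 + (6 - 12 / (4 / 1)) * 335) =88 / 87399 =0.00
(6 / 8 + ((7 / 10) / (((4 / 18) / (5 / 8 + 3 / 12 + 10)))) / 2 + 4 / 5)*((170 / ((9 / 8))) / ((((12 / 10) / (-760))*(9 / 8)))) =-386114200 / 243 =-1588947.33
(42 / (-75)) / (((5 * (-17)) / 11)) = 154 / 2125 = 0.07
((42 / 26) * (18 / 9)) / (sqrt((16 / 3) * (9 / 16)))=14 * sqrt(3) / 13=1.87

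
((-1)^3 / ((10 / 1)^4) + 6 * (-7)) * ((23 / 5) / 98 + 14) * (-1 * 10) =2890866883 / 490000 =5899.73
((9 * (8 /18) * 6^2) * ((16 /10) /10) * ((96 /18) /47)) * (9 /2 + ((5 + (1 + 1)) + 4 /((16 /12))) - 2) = 1536 /47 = 32.68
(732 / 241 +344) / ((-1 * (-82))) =41818 / 9881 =4.23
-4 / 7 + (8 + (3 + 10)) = 143 / 7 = 20.43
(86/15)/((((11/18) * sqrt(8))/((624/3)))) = 26832 * sqrt(2)/55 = 689.93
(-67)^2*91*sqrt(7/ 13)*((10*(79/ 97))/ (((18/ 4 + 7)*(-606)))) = -24824170*sqrt(91)/ 675993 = -350.31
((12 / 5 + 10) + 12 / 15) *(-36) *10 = -4752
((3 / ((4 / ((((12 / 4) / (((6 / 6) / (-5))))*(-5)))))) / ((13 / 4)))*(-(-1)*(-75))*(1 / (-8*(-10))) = -3375 / 208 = -16.23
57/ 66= 19/ 22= 0.86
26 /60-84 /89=-1363 /2670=-0.51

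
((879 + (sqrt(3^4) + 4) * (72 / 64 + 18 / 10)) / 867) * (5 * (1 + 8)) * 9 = 990387 / 2312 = 428.37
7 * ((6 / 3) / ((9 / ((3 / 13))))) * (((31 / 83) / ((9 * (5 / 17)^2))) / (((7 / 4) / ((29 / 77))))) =2078488 / 56081025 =0.04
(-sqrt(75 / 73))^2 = 75 / 73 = 1.03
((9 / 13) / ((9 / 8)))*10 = 80 / 13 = 6.15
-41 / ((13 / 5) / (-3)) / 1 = 615 / 13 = 47.31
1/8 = 0.12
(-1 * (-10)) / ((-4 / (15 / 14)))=-75 / 28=-2.68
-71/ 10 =-7.10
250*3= 750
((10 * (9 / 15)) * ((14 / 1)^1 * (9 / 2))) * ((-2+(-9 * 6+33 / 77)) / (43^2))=-21006 / 1849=-11.36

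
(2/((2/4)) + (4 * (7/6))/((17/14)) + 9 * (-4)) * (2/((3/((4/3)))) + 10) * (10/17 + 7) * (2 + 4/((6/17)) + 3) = -296513896/7803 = -37999.99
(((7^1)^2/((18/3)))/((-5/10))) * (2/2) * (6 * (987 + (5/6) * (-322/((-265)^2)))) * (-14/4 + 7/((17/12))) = -99850588684/716295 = -139398.70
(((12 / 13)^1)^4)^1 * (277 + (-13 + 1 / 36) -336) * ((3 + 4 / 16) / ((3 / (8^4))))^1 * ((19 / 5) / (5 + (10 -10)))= -9678815232 / 54925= -176218.76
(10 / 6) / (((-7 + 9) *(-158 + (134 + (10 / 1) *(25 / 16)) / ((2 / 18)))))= 20 / 28527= 0.00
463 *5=2315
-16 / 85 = -0.19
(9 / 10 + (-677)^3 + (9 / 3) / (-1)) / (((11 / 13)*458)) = -40337535563 / 50380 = -800665.65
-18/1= -18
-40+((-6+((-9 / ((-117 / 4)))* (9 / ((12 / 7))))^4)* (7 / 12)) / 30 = -27407773 / 685464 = -39.98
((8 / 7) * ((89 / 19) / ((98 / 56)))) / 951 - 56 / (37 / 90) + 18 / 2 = -4167382991 / 32759097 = -127.21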